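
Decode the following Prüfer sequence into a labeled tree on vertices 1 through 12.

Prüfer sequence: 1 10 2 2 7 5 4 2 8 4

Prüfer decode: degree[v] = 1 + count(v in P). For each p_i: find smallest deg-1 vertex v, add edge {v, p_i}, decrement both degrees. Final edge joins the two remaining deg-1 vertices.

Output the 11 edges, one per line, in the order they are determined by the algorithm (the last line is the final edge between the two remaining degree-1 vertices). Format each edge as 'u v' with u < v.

Initial degrees: {1:2, 2:4, 3:1, 4:3, 5:2, 6:1, 7:2, 8:2, 9:1, 10:2, 11:1, 12:1}
Step 1: smallest deg-1 vertex = 3, p_1 = 1. Add edge {1,3}. Now deg[3]=0, deg[1]=1.
Step 2: smallest deg-1 vertex = 1, p_2 = 10. Add edge {1,10}. Now deg[1]=0, deg[10]=1.
Step 3: smallest deg-1 vertex = 6, p_3 = 2. Add edge {2,6}. Now deg[6]=0, deg[2]=3.
Step 4: smallest deg-1 vertex = 9, p_4 = 2. Add edge {2,9}. Now deg[9]=0, deg[2]=2.
Step 5: smallest deg-1 vertex = 10, p_5 = 7. Add edge {7,10}. Now deg[10]=0, deg[7]=1.
Step 6: smallest deg-1 vertex = 7, p_6 = 5. Add edge {5,7}. Now deg[7]=0, deg[5]=1.
Step 7: smallest deg-1 vertex = 5, p_7 = 4. Add edge {4,5}. Now deg[5]=0, deg[4]=2.
Step 8: smallest deg-1 vertex = 11, p_8 = 2. Add edge {2,11}. Now deg[11]=0, deg[2]=1.
Step 9: smallest deg-1 vertex = 2, p_9 = 8. Add edge {2,8}. Now deg[2]=0, deg[8]=1.
Step 10: smallest deg-1 vertex = 8, p_10 = 4. Add edge {4,8}. Now deg[8]=0, deg[4]=1.
Final: two remaining deg-1 vertices are 4, 12. Add edge {4,12}.

Answer: 1 3
1 10
2 6
2 9
7 10
5 7
4 5
2 11
2 8
4 8
4 12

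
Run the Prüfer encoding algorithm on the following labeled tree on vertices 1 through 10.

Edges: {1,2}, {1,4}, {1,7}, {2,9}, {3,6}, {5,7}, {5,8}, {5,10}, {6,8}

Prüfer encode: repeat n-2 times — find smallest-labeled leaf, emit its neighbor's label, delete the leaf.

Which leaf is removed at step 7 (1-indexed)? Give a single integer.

Step 1: current leaves = {3,4,9,10}. Remove leaf 3 (neighbor: 6).
Step 2: current leaves = {4,6,9,10}. Remove leaf 4 (neighbor: 1).
Step 3: current leaves = {6,9,10}. Remove leaf 6 (neighbor: 8).
Step 4: current leaves = {8,9,10}. Remove leaf 8 (neighbor: 5).
Step 5: current leaves = {9,10}. Remove leaf 9 (neighbor: 2).
Step 6: current leaves = {2,10}. Remove leaf 2 (neighbor: 1).
Step 7: current leaves = {1,10}. Remove leaf 1 (neighbor: 7).

Answer: 1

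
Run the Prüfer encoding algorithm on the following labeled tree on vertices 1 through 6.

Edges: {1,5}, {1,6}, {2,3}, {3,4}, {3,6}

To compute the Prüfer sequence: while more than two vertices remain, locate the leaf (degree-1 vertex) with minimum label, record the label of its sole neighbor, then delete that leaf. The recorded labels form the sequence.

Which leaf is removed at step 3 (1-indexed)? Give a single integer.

Step 1: current leaves = {2,4,5}. Remove leaf 2 (neighbor: 3).
Step 2: current leaves = {4,5}. Remove leaf 4 (neighbor: 3).
Step 3: current leaves = {3,5}. Remove leaf 3 (neighbor: 6).

Answer: 3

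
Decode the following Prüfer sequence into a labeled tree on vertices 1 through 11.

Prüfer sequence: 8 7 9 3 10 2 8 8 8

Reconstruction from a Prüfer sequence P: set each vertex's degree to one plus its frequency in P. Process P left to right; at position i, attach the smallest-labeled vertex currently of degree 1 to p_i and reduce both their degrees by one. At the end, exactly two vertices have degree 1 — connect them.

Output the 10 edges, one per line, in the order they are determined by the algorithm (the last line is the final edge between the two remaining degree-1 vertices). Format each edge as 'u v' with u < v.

Initial degrees: {1:1, 2:2, 3:2, 4:1, 5:1, 6:1, 7:2, 8:5, 9:2, 10:2, 11:1}
Step 1: smallest deg-1 vertex = 1, p_1 = 8. Add edge {1,8}. Now deg[1]=0, deg[8]=4.
Step 2: smallest deg-1 vertex = 4, p_2 = 7. Add edge {4,7}. Now deg[4]=0, deg[7]=1.
Step 3: smallest deg-1 vertex = 5, p_3 = 9. Add edge {5,9}. Now deg[5]=0, deg[9]=1.
Step 4: smallest deg-1 vertex = 6, p_4 = 3. Add edge {3,6}. Now deg[6]=0, deg[3]=1.
Step 5: smallest deg-1 vertex = 3, p_5 = 10. Add edge {3,10}. Now deg[3]=0, deg[10]=1.
Step 6: smallest deg-1 vertex = 7, p_6 = 2. Add edge {2,7}. Now deg[7]=0, deg[2]=1.
Step 7: smallest deg-1 vertex = 2, p_7 = 8. Add edge {2,8}. Now deg[2]=0, deg[8]=3.
Step 8: smallest deg-1 vertex = 9, p_8 = 8. Add edge {8,9}. Now deg[9]=0, deg[8]=2.
Step 9: smallest deg-1 vertex = 10, p_9 = 8. Add edge {8,10}. Now deg[10]=0, deg[8]=1.
Final: two remaining deg-1 vertices are 8, 11. Add edge {8,11}.

Answer: 1 8
4 7
5 9
3 6
3 10
2 7
2 8
8 9
8 10
8 11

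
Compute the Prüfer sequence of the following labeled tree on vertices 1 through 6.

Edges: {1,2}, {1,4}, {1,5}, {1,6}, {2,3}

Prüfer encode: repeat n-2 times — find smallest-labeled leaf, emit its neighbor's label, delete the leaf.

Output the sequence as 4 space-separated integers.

Step 1: leaves = {3,4,5,6}. Remove smallest leaf 3, emit neighbor 2.
Step 2: leaves = {2,4,5,6}. Remove smallest leaf 2, emit neighbor 1.
Step 3: leaves = {4,5,6}. Remove smallest leaf 4, emit neighbor 1.
Step 4: leaves = {5,6}. Remove smallest leaf 5, emit neighbor 1.
Done: 2 vertices remain (1, 6). Sequence = [2 1 1 1]

Answer: 2 1 1 1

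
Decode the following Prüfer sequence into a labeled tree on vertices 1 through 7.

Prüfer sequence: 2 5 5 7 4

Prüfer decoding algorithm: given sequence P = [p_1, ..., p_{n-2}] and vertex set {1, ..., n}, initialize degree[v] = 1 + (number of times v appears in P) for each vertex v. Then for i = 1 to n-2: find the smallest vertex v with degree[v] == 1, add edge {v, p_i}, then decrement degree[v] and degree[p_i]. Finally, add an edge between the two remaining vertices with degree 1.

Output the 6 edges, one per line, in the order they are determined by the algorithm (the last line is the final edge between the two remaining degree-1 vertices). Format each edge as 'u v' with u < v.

Answer: 1 2
2 5
3 5
5 7
4 6
4 7

Derivation:
Initial degrees: {1:1, 2:2, 3:1, 4:2, 5:3, 6:1, 7:2}
Step 1: smallest deg-1 vertex = 1, p_1 = 2. Add edge {1,2}. Now deg[1]=0, deg[2]=1.
Step 2: smallest deg-1 vertex = 2, p_2 = 5. Add edge {2,5}. Now deg[2]=0, deg[5]=2.
Step 3: smallest deg-1 vertex = 3, p_3 = 5. Add edge {3,5}. Now deg[3]=0, deg[5]=1.
Step 4: smallest deg-1 vertex = 5, p_4 = 7. Add edge {5,7}. Now deg[5]=0, deg[7]=1.
Step 5: smallest deg-1 vertex = 6, p_5 = 4. Add edge {4,6}. Now deg[6]=0, deg[4]=1.
Final: two remaining deg-1 vertices are 4, 7. Add edge {4,7}.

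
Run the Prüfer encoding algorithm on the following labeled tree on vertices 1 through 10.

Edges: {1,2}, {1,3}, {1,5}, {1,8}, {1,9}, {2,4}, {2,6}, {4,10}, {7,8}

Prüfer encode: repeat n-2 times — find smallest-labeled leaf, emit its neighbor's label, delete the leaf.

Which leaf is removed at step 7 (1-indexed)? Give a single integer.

Answer: 1

Derivation:
Step 1: current leaves = {3,5,6,7,9,10}. Remove leaf 3 (neighbor: 1).
Step 2: current leaves = {5,6,7,9,10}. Remove leaf 5 (neighbor: 1).
Step 3: current leaves = {6,7,9,10}. Remove leaf 6 (neighbor: 2).
Step 4: current leaves = {7,9,10}. Remove leaf 7 (neighbor: 8).
Step 5: current leaves = {8,9,10}. Remove leaf 8 (neighbor: 1).
Step 6: current leaves = {9,10}. Remove leaf 9 (neighbor: 1).
Step 7: current leaves = {1,10}. Remove leaf 1 (neighbor: 2).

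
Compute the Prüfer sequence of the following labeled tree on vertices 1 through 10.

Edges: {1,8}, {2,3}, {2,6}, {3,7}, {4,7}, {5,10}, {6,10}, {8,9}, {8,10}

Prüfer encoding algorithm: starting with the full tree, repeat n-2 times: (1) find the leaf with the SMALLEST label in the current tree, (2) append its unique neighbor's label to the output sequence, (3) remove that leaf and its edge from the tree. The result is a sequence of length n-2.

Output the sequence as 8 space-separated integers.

Answer: 8 7 10 3 2 6 10 8

Derivation:
Step 1: leaves = {1,4,5,9}. Remove smallest leaf 1, emit neighbor 8.
Step 2: leaves = {4,5,9}. Remove smallest leaf 4, emit neighbor 7.
Step 3: leaves = {5,7,9}. Remove smallest leaf 5, emit neighbor 10.
Step 4: leaves = {7,9}. Remove smallest leaf 7, emit neighbor 3.
Step 5: leaves = {3,9}. Remove smallest leaf 3, emit neighbor 2.
Step 6: leaves = {2,9}. Remove smallest leaf 2, emit neighbor 6.
Step 7: leaves = {6,9}. Remove smallest leaf 6, emit neighbor 10.
Step 8: leaves = {9,10}. Remove smallest leaf 9, emit neighbor 8.
Done: 2 vertices remain (8, 10). Sequence = [8 7 10 3 2 6 10 8]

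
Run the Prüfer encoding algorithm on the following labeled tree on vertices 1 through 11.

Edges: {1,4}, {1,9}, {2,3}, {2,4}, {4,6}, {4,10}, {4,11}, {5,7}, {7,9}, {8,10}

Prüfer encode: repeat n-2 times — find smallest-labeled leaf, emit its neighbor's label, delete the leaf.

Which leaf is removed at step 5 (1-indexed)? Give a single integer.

Answer: 7

Derivation:
Step 1: current leaves = {3,5,6,8,11}. Remove leaf 3 (neighbor: 2).
Step 2: current leaves = {2,5,6,8,11}. Remove leaf 2 (neighbor: 4).
Step 3: current leaves = {5,6,8,11}. Remove leaf 5 (neighbor: 7).
Step 4: current leaves = {6,7,8,11}. Remove leaf 6 (neighbor: 4).
Step 5: current leaves = {7,8,11}. Remove leaf 7 (neighbor: 9).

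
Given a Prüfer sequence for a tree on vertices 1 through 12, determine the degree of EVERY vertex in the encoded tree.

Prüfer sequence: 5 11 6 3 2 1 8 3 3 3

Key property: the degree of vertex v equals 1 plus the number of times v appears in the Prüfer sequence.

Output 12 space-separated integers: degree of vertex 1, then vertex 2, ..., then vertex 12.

Answer: 2 2 5 1 2 2 1 2 1 1 2 1

Derivation:
p_1 = 5: count[5] becomes 1
p_2 = 11: count[11] becomes 1
p_3 = 6: count[6] becomes 1
p_4 = 3: count[3] becomes 1
p_5 = 2: count[2] becomes 1
p_6 = 1: count[1] becomes 1
p_7 = 8: count[8] becomes 1
p_8 = 3: count[3] becomes 2
p_9 = 3: count[3] becomes 3
p_10 = 3: count[3] becomes 4
Degrees (1 + count): deg[1]=1+1=2, deg[2]=1+1=2, deg[3]=1+4=5, deg[4]=1+0=1, deg[5]=1+1=2, deg[6]=1+1=2, deg[7]=1+0=1, deg[8]=1+1=2, deg[9]=1+0=1, deg[10]=1+0=1, deg[11]=1+1=2, deg[12]=1+0=1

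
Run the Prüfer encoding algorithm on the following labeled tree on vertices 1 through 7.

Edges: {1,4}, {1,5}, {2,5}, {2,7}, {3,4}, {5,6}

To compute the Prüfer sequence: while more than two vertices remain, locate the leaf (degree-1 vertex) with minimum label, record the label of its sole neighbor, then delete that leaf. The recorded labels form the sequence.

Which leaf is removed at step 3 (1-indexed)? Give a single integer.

Step 1: current leaves = {3,6,7}. Remove leaf 3 (neighbor: 4).
Step 2: current leaves = {4,6,7}. Remove leaf 4 (neighbor: 1).
Step 3: current leaves = {1,6,7}. Remove leaf 1 (neighbor: 5).

Answer: 1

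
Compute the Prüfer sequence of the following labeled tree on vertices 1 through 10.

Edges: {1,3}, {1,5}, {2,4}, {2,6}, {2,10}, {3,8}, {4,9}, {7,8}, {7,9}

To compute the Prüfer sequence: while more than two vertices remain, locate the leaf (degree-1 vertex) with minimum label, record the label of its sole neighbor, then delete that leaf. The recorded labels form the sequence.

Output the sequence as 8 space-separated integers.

Answer: 1 3 8 2 7 9 4 2

Derivation:
Step 1: leaves = {5,6,10}. Remove smallest leaf 5, emit neighbor 1.
Step 2: leaves = {1,6,10}. Remove smallest leaf 1, emit neighbor 3.
Step 3: leaves = {3,6,10}. Remove smallest leaf 3, emit neighbor 8.
Step 4: leaves = {6,8,10}. Remove smallest leaf 6, emit neighbor 2.
Step 5: leaves = {8,10}. Remove smallest leaf 8, emit neighbor 7.
Step 6: leaves = {7,10}. Remove smallest leaf 7, emit neighbor 9.
Step 7: leaves = {9,10}. Remove smallest leaf 9, emit neighbor 4.
Step 8: leaves = {4,10}. Remove smallest leaf 4, emit neighbor 2.
Done: 2 vertices remain (2, 10). Sequence = [1 3 8 2 7 9 4 2]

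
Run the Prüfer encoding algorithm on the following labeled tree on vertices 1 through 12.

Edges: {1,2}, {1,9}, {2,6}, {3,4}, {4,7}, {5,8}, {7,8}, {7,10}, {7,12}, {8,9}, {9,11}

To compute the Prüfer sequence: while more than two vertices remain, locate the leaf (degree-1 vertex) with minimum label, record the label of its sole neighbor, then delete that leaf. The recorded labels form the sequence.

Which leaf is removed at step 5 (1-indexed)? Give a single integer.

Answer: 2

Derivation:
Step 1: current leaves = {3,5,6,10,11,12}. Remove leaf 3 (neighbor: 4).
Step 2: current leaves = {4,5,6,10,11,12}. Remove leaf 4 (neighbor: 7).
Step 3: current leaves = {5,6,10,11,12}. Remove leaf 5 (neighbor: 8).
Step 4: current leaves = {6,10,11,12}. Remove leaf 6 (neighbor: 2).
Step 5: current leaves = {2,10,11,12}. Remove leaf 2 (neighbor: 1).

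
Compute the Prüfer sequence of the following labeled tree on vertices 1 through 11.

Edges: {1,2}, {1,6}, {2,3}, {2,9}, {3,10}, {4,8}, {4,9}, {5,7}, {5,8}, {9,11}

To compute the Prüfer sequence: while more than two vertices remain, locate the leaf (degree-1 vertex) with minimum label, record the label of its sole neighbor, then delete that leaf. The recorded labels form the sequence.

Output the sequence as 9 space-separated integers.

Step 1: leaves = {6,7,10,11}. Remove smallest leaf 6, emit neighbor 1.
Step 2: leaves = {1,7,10,11}. Remove smallest leaf 1, emit neighbor 2.
Step 3: leaves = {7,10,11}. Remove smallest leaf 7, emit neighbor 5.
Step 4: leaves = {5,10,11}. Remove smallest leaf 5, emit neighbor 8.
Step 5: leaves = {8,10,11}. Remove smallest leaf 8, emit neighbor 4.
Step 6: leaves = {4,10,11}. Remove smallest leaf 4, emit neighbor 9.
Step 7: leaves = {10,11}. Remove smallest leaf 10, emit neighbor 3.
Step 8: leaves = {3,11}. Remove smallest leaf 3, emit neighbor 2.
Step 9: leaves = {2,11}. Remove smallest leaf 2, emit neighbor 9.
Done: 2 vertices remain (9, 11). Sequence = [1 2 5 8 4 9 3 2 9]

Answer: 1 2 5 8 4 9 3 2 9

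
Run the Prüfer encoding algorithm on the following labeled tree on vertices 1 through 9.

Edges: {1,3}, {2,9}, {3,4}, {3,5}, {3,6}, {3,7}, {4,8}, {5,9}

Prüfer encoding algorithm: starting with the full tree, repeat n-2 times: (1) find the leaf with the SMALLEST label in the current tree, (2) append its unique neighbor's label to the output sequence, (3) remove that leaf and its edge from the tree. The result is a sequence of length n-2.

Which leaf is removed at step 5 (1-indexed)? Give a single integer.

Answer: 8

Derivation:
Step 1: current leaves = {1,2,6,7,8}. Remove leaf 1 (neighbor: 3).
Step 2: current leaves = {2,6,7,8}. Remove leaf 2 (neighbor: 9).
Step 3: current leaves = {6,7,8,9}. Remove leaf 6 (neighbor: 3).
Step 4: current leaves = {7,8,9}. Remove leaf 7 (neighbor: 3).
Step 5: current leaves = {8,9}. Remove leaf 8 (neighbor: 4).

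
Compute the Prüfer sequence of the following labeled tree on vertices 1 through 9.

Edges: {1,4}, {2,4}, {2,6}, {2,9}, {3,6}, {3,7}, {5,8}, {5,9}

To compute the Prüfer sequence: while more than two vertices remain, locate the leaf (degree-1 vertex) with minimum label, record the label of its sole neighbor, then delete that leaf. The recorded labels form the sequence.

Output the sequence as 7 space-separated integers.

Step 1: leaves = {1,7,8}. Remove smallest leaf 1, emit neighbor 4.
Step 2: leaves = {4,7,8}. Remove smallest leaf 4, emit neighbor 2.
Step 3: leaves = {7,8}. Remove smallest leaf 7, emit neighbor 3.
Step 4: leaves = {3,8}. Remove smallest leaf 3, emit neighbor 6.
Step 5: leaves = {6,8}. Remove smallest leaf 6, emit neighbor 2.
Step 6: leaves = {2,8}. Remove smallest leaf 2, emit neighbor 9.
Step 7: leaves = {8,9}. Remove smallest leaf 8, emit neighbor 5.
Done: 2 vertices remain (5, 9). Sequence = [4 2 3 6 2 9 5]

Answer: 4 2 3 6 2 9 5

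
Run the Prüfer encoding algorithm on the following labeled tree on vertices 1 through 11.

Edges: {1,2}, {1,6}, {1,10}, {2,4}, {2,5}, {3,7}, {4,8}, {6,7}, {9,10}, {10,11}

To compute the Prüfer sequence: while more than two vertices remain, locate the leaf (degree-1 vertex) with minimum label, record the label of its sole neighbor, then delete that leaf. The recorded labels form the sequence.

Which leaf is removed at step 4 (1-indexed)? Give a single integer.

Step 1: current leaves = {3,5,8,9,11}. Remove leaf 3 (neighbor: 7).
Step 2: current leaves = {5,7,8,9,11}. Remove leaf 5 (neighbor: 2).
Step 3: current leaves = {7,8,9,11}. Remove leaf 7 (neighbor: 6).
Step 4: current leaves = {6,8,9,11}. Remove leaf 6 (neighbor: 1).

Answer: 6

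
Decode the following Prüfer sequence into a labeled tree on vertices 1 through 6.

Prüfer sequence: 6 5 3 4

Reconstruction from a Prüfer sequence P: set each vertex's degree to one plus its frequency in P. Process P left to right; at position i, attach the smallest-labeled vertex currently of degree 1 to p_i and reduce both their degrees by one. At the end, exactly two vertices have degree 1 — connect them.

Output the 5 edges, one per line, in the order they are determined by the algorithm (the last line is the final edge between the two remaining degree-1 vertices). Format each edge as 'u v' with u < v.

Initial degrees: {1:1, 2:1, 3:2, 4:2, 5:2, 6:2}
Step 1: smallest deg-1 vertex = 1, p_1 = 6. Add edge {1,6}. Now deg[1]=0, deg[6]=1.
Step 2: smallest deg-1 vertex = 2, p_2 = 5. Add edge {2,5}. Now deg[2]=0, deg[5]=1.
Step 3: smallest deg-1 vertex = 5, p_3 = 3. Add edge {3,5}. Now deg[5]=0, deg[3]=1.
Step 4: smallest deg-1 vertex = 3, p_4 = 4. Add edge {3,4}. Now deg[3]=0, deg[4]=1.
Final: two remaining deg-1 vertices are 4, 6. Add edge {4,6}.

Answer: 1 6
2 5
3 5
3 4
4 6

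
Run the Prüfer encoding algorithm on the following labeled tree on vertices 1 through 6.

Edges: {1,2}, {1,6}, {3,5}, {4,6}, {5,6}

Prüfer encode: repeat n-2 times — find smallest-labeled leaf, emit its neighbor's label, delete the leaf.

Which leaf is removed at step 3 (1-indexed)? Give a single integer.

Answer: 3

Derivation:
Step 1: current leaves = {2,3,4}. Remove leaf 2 (neighbor: 1).
Step 2: current leaves = {1,3,4}. Remove leaf 1 (neighbor: 6).
Step 3: current leaves = {3,4}. Remove leaf 3 (neighbor: 5).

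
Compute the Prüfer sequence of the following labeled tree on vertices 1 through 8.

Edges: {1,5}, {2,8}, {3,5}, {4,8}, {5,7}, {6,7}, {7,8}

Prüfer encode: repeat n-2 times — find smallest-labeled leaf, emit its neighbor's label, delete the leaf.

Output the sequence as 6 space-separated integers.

Answer: 5 8 5 8 7 7

Derivation:
Step 1: leaves = {1,2,3,4,6}. Remove smallest leaf 1, emit neighbor 5.
Step 2: leaves = {2,3,4,6}. Remove smallest leaf 2, emit neighbor 8.
Step 3: leaves = {3,4,6}. Remove smallest leaf 3, emit neighbor 5.
Step 4: leaves = {4,5,6}. Remove smallest leaf 4, emit neighbor 8.
Step 5: leaves = {5,6,8}. Remove smallest leaf 5, emit neighbor 7.
Step 6: leaves = {6,8}. Remove smallest leaf 6, emit neighbor 7.
Done: 2 vertices remain (7, 8). Sequence = [5 8 5 8 7 7]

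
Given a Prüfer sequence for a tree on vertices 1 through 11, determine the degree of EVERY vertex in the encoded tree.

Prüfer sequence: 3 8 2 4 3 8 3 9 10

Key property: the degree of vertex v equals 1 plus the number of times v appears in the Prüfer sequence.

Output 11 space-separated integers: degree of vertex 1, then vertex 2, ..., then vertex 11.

Answer: 1 2 4 2 1 1 1 3 2 2 1

Derivation:
p_1 = 3: count[3] becomes 1
p_2 = 8: count[8] becomes 1
p_3 = 2: count[2] becomes 1
p_4 = 4: count[4] becomes 1
p_5 = 3: count[3] becomes 2
p_6 = 8: count[8] becomes 2
p_7 = 3: count[3] becomes 3
p_8 = 9: count[9] becomes 1
p_9 = 10: count[10] becomes 1
Degrees (1 + count): deg[1]=1+0=1, deg[2]=1+1=2, deg[3]=1+3=4, deg[4]=1+1=2, deg[5]=1+0=1, deg[6]=1+0=1, deg[7]=1+0=1, deg[8]=1+2=3, deg[9]=1+1=2, deg[10]=1+1=2, deg[11]=1+0=1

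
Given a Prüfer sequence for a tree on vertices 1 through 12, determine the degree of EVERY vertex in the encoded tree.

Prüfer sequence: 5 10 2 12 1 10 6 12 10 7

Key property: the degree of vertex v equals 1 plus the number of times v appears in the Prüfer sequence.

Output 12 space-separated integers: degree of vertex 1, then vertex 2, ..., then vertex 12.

Answer: 2 2 1 1 2 2 2 1 1 4 1 3

Derivation:
p_1 = 5: count[5] becomes 1
p_2 = 10: count[10] becomes 1
p_3 = 2: count[2] becomes 1
p_4 = 12: count[12] becomes 1
p_5 = 1: count[1] becomes 1
p_6 = 10: count[10] becomes 2
p_7 = 6: count[6] becomes 1
p_8 = 12: count[12] becomes 2
p_9 = 10: count[10] becomes 3
p_10 = 7: count[7] becomes 1
Degrees (1 + count): deg[1]=1+1=2, deg[2]=1+1=2, deg[3]=1+0=1, deg[4]=1+0=1, deg[5]=1+1=2, deg[6]=1+1=2, deg[7]=1+1=2, deg[8]=1+0=1, deg[9]=1+0=1, deg[10]=1+3=4, deg[11]=1+0=1, deg[12]=1+2=3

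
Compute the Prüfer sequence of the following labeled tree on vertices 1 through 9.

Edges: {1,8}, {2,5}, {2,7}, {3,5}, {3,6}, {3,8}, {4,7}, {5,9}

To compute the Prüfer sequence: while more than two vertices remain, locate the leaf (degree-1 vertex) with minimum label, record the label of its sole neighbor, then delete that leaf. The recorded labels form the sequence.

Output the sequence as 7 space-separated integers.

Answer: 8 7 3 2 5 3 5

Derivation:
Step 1: leaves = {1,4,6,9}. Remove smallest leaf 1, emit neighbor 8.
Step 2: leaves = {4,6,8,9}. Remove smallest leaf 4, emit neighbor 7.
Step 3: leaves = {6,7,8,9}. Remove smallest leaf 6, emit neighbor 3.
Step 4: leaves = {7,8,9}. Remove smallest leaf 7, emit neighbor 2.
Step 5: leaves = {2,8,9}. Remove smallest leaf 2, emit neighbor 5.
Step 6: leaves = {8,9}. Remove smallest leaf 8, emit neighbor 3.
Step 7: leaves = {3,9}. Remove smallest leaf 3, emit neighbor 5.
Done: 2 vertices remain (5, 9). Sequence = [8 7 3 2 5 3 5]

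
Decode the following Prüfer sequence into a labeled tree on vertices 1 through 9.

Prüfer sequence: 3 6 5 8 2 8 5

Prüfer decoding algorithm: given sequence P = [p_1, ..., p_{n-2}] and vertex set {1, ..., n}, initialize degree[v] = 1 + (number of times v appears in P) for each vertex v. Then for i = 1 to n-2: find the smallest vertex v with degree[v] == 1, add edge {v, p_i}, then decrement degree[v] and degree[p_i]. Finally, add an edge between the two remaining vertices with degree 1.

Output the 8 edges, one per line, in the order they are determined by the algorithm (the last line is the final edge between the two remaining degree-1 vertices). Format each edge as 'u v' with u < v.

Answer: 1 3
3 6
4 5
6 8
2 7
2 8
5 8
5 9

Derivation:
Initial degrees: {1:1, 2:2, 3:2, 4:1, 5:3, 6:2, 7:1, 8:3, 9:1}
Step 1: smallest deg-1 vertex = 1, p_1 = 3. Add edge {1,3}. Now deg[1]=0, deg[3]=1.
Step 2: smallest deg-1 vertex = 3, p_2 = 6. Add edge {3,6}. Now deg[3]=0, deg[6]=1.
Step 3: smallest deg-1 vertex = 4, p_3 = 5. Add edge {4,5}. Now deg[4]=0, deg[5]=2.
Step 4: smallest deg-1 vertex = 6, p_4 = 8. Add edge {6,8}. Now deg[6]=0, deg[8]=2.
Step 5: smallest deg-1 vertex = 7, p_5 = 2. Add edge {2,7}. Now deg[7]=0, deg[2]=1.
Step 6: smallest deg-1 vertex = 2, p_6 = 8. Add edge {2,8}. Now deg[2]=0, deg[8]=1.
Step 7: smallest deg-1 vertex = 8, p_7 = 5. Add edge {5,8}. Now deg[8]=0, deg[5]=1.
Final: two remaining deg-1 vertices are 5, 9. Add edge {5,9}.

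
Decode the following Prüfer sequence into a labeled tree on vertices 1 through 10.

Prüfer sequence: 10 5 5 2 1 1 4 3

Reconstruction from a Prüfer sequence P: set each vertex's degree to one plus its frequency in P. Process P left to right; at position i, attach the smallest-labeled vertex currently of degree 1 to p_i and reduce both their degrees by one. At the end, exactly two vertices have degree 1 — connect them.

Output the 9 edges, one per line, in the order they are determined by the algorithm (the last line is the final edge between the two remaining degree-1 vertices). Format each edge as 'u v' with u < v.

Initial degrees: {1:3, 2:2, 3:2, 4:2, 5:3, 6:1, 7:1, 8:1, 9:1, 10:2}
Step 1: smallest deg-1 vertex = 6, p_1 = 10. Add edge {6,10}. Now deg[6]=0, deg[10]=1.
Step 2: smallest deg-1 vertex = 7, p_2 = 5. Add edge {5,7}. Now deg[7]=0, deg[5]=2.
Step 3: smallest deg-1 vertex = 8, p_3 = 5. Add edge {5,8}. Now deg[8]=0, deg[5]=1.
Step 4: smallest deg-1 vertex = 5, p_4 = 2. Add edge {2,5}. Now deg[5]=0, deg[2]=1.
Step 5: smallest deg-1 vertex = 2, p_5 = 1. Add edge {1,2}. Now deg[2]=0, deg[1]=2.
Step 6: smallest deg-1 vertex = 9, p_6 = 1. Add edge {1,9}. Now deg[9]=0, deg[1]=1.
Step 7: smallest deg-1 vertex = 1, p_7 = 4. Add edge {1,4}. Now deg[1]=0, deg[4]=1.
Step 8: smallest deg-1 vertex = 4, p_8 = 3. Add edge {3,4}. Now deg[4]=0, deg[3]=1.
Final: two remaining deg-1 vertices are 3, 10. Add edge {3,10}.

Answer: 6 10
5 7
5 8
2 5
1 2
1 9
1 4
3 4
3 10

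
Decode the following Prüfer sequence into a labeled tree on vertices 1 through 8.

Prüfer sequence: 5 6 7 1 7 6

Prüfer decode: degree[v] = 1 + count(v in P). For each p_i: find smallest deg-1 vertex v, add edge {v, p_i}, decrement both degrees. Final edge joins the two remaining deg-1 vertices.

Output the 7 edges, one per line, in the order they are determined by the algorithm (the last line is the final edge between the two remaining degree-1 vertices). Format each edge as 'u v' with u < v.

Initial degrees: {1:2, 2:1, 3:1, 4:1, 5:2, 6:3, 7:3, 8:1}
Step 1: smallest deg-1 vertex = 2, p_1 = 5. Add edge {2,5}. Now deg[2]=0, deg[5]=1.
Step 2: smallest deg-1 vertex = 3, p_2 = 6. Add edge {3,6}. Now deg[3]=0, deg[6]=2.
Step 3: smallest deg-1 vertex = 4, p_3 = 7. Add edge {4,7}. Now deg[4]=0, deg[7]=2.
Step 4: smallest deg-1 vertex = 5, p_4 = 1. Add edge {1,5}. Now deg[5]=0, deg[1]=1.
Step 5: smallest deg-1 vertex = 1, p_5 = 7. Add edge {1,7}. Now deg[1]=0, deg[7]=1.
Step 6: smallest deg-1 vertex = 7, p_6 = 6. Add edge {6,7}. Now deg[7]=0, deg[6]=1.
Final: two remaining deg-1 vertices are 6, 8. Add edge {6,8}.

Answer: 2 5
3 6
4 7
1 5
1 7
6 7
6 8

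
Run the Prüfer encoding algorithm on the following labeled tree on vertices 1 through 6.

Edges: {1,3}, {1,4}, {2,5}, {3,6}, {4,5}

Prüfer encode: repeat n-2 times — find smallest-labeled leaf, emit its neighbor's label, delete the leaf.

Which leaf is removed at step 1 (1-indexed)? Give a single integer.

Step 1: current leaves = {2,6}. Remove leaf 2 (neighbor: 5).

Answer: 2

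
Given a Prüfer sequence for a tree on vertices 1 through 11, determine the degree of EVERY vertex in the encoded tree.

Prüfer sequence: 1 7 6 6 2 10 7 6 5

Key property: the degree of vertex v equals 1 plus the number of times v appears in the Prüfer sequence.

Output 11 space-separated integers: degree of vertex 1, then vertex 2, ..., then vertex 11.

p_1 = 1: count[1] becomes 1
p_2 = 7: count[7] becomes 1
p_3 = 6: count[6] becomes 1
p_4 = 6: count[6] becomes 2
p_5 = 2: count[2] becomes 1
p_6 = 10: count[10] becomes 1
p_7 = 7: count[7] becomes 2
p_8 = 6: count[6] becomes 3
p_9 = 5: count[5] becomes 1
Degrees (1 + count): deg[1]=1+1=2, deg[2]=1+1=2, deg[3]=1+0=1, deg[4]=1+0=1, deg[5]=1+1=2, deg[6]=1+3=4, deg[7]=1+2=3, deg[8]=1+0=1, deg[9]=1+0=1, deg[10]=1+1=2, deg[11]=1+0=1

Answer: 2 2 1 1 2 4 3 1 1 2 1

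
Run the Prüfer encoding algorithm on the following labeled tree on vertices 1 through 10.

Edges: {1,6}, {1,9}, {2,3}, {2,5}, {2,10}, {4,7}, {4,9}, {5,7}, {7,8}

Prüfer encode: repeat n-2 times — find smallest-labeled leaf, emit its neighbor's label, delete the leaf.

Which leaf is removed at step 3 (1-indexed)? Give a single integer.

Answer: 1

Derivation:
Step 1: current leaves = {3,6,8,10}. Remove leaf 3 (neighbor: 2).
Step 2: current leaves = {6,8,10}. Remove leaf 6 (neighbor: 1).
Step 3: current leaves = {1,8,10}. Remove leaf 1 (neighbor: 9).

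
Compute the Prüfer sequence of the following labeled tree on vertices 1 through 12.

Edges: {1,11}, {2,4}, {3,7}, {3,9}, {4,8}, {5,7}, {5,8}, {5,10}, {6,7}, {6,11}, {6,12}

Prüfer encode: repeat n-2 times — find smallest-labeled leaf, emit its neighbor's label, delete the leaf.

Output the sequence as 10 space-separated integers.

Step 1: leaves = {1,2,9,10,12}. Remove smallest leaf 1, emit neighbor 11.
Step 2: leaves = {2,9,10,11,12}. Remove smallest leaf 2, emit neighbor 4.
Step 3: leaves = {4,9,10,11,12}. Remove smallest leaf 4, emit neighbor 8.
Step 4: leaves = {8,9,10,11,12}. Remove smallest leaf 8, emit neighbor 5.
Step 5: leaves = {9,10,11,12}. Remove smallest leaf 9, emit neighbor 3.
Step 6: leaves = {3,10,11,12}. Remove smallest leaf 3, emit neighbor 7.
Step 7: leaves = {10,11,12}. Remove smallest leaf 10, emit neighbor 5.
Step 8: leaves = {5,11,12}. Remove smallest leaf 5, emit neighbor 7.
Step 9: leaves = {7,11,12}. Remove smallest leaf 7, emit neighbor 6.
Step 10: leaves = {11,12}. Remove smallest leaf 11, emit neighbor 6.
Done: 2 vertices remain (6, 12). Sequence = [11 4 8 5 3 7 5 7 6 6]

Answer: 11 4 8 5 3 7 5 7 6 6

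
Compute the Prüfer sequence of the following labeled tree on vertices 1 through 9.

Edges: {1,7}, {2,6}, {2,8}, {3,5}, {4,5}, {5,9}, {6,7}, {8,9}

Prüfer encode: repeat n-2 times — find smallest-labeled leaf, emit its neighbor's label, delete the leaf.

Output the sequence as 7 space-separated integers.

Answer: 7 5 5 9 6 2 8

Derivation:
Step 1: leaves = {1,3,4}. Remove smallest leaf 1, emit neighbor 7.
Step 2: leaves = {3,4,7}. Remove smallest leaf 3, emit neighbor 5.
Step 3: leaves = {4,7}. Remove smallest leaf 4, emit neighbor 5.
Step 4: leaves = {5,7}. Remove smallest leaf 5, emit neighbor 9.
Step 5: leaves = {7,9}. Remove smallest leaf 7, emit neighbor 6.
Step 6: leaves = {6,9}. Remove smallest leaf 6, emit neighbor 2.
Step 7: leaves = {2,9}. Remove smallest leaf 2, emit neighbor 8.
Done: 2 vertices remain (8, 9). Sequence = [7 5 5 9 6 2 8]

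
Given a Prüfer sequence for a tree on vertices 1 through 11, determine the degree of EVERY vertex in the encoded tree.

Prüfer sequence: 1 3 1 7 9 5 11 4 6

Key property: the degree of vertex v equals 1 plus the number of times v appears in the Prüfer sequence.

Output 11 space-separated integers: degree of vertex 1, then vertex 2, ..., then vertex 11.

p_1 = 1: count[1] becomes 1
p_2 = 3: count[3] becomes 1
p_3 = 1: count[1] becomes 2
p_4 = 7: count[7] becomes 1
p_5 = 9: count[9] becomes 1
p_6 = 5: count[5] becomes 1
p_7 = 11: count[11] becomes 1
p_8 = 4: count[4] becomes 1
p_9 = 6: count[6] becomes 1
Degrees (1 + count): deg[1]=1+2=3, deg[2]=1+0=1, deg[3]=1+1=2, deg[4]=1+1=2, deg[5]=1+1=2, deg[6]=1+1=2, deg[7]=1+1=2, deg[8]=1+0=1, deg[9]=1+1=2, deg[10]=1+0=1, deg[11]=1+1=2

Answer: 3 1 2 2 2 2 2 1 2 1 2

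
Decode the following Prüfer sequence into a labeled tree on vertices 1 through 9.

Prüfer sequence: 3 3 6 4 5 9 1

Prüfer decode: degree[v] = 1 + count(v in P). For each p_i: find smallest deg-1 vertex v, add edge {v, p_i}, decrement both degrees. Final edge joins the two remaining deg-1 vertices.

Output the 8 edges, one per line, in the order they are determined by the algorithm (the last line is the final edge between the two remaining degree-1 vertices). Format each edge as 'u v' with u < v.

Answer: 2 3
3 7
3 6
4 6
4 5
5 9
1 8
1 9

Derivation:
Initial degrees: {1:2, 2:1, 3:3, 4:2, 5:2, 6:2, 7:1, 8:1, 9:2}
Step 1: smallest deg-1 vertex = 2, p_1 = 3. Add edge {2,3}. Now deg[2]=0, deg[3]=2.
Step 2: smallest deg-1 vertex = 7, p_2 = 3. Add edge {3,7}. Now deg[7]=0, deg[3]=1.
Step 3: smallest deg-1 vertex = 3, p_3 = 6. Add edge {3,6}. Now deg[3]=0, deg[6]=1.
Step 4: smallest deg-1 vertex = 6, p_4 = 4. Add edge {4,6}. Now deg[6]=0, deg[4]=1.
Step 5: smallest deg-1 vertex = 4, p_5 = 5. Add edge {4,5}. Now deg[4]=0, deg[5]=1.
Step 6: smallest deg-1 vertex = 5, p_6 = 9. Add edge {5,9}. Now deg[5]=0, deg[9]=1.
Step 7: smallest deg-1 vertex = 8, p_7 = 1. Add edge {1,8}. Now deg[8]=0, deg[1]=1.
Final: two remaining deg-1 vertices are 1, 9. Add edge {1,9}.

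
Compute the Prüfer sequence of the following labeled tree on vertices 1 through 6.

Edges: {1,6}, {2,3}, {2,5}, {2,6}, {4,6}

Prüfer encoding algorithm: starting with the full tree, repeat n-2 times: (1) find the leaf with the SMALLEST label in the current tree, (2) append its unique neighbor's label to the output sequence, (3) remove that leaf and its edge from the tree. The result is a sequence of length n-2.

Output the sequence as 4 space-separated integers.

Step 1: leaves = {1,3,4,5}. Remove smallest leaf 1, emit neighbor 6.
Step 2: leaves = {3,4,5}. Remove smallest leaf 3, emit neighbor 2.
Step 3: leaves = {4,5}. Remove smallest leaf 4, emit neighbor 6.
Step 4: leaves = {5,6}. Remove smallest leaf 5, emit neighbor 2.
Done: 2 vertices remain (2, 6). Sequence = [6 2 6 2]

Answer: 6 2 6 2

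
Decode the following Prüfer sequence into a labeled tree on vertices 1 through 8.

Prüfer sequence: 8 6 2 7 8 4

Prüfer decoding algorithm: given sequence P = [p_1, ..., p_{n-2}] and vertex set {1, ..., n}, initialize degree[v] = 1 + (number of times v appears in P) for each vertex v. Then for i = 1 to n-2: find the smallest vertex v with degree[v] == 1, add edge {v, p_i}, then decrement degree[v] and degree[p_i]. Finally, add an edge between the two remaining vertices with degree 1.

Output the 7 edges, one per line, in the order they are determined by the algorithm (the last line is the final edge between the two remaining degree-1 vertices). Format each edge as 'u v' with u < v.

Answer: 1 8
3 6
2 5
2 7
6 8
4 7
4 8

Derivation:
Initial degrees: {1:1, 2:2, 3:1, 4:2, 5:1, 6:2, 7:2, 8:3}
Step 1: smallest deg-1 vertex = 1, p_1 = 8. Add edge {1,8}. Now deg[1]=0, deg[8]=2.
Step 2: smallest deg-1 vertex = 3, p_2 = 6. Add edge {3,6}. Now deg[3]=0, deg[6]=1.
Step 3: smallest deg-1 vertex = 5, p_3 = 2. Add edge {2,5}. Now deg[5]=0, deg[2]=1.
Step 4: smallest deg-1 vertex = 2, p_4 = 7. Add edge {2,7}. Now deg[2]=0, deg[7]=1.
Step 5: smallest deg-1 vertex = 6, p_5 = 8. Add edge {6,8}. Now deg[6]=0, deg[8]=1.
Step 6: smallest deg-1 vertex = 7, p_6 = 4. Add edge {4,7}. Now deg[7]=0, deg[4]=1.
Final: two remaining deg-1 vertices are 4, 8. Add edge {4,8}.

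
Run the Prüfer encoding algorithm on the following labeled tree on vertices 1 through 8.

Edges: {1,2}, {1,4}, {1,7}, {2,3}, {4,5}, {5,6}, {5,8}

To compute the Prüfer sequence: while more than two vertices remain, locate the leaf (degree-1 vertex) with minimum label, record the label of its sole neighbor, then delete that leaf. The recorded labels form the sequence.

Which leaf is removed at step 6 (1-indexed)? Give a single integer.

Answer: 4

Derivation:
Step 1: current leaves = {3,6,7,8}. Remove leaf 3 (neighbor: 2).
Step 2: current leaves = {2,6,7,8}. Remove leaf 2 (neighbor: 1).
Step 3: current leaves = {6,7,8}. Remove leaf 6 (neighbor: 5).
Step 4: current leaves = {7,8}. Remove leaf 7 (neighbor: 1).
Step 5: current leaves = {1,8}. Remove leaf 1 (neighbor: 4).
Step 6: current leaves = {4,8}. Remove leaf 4 (neighbor: 5).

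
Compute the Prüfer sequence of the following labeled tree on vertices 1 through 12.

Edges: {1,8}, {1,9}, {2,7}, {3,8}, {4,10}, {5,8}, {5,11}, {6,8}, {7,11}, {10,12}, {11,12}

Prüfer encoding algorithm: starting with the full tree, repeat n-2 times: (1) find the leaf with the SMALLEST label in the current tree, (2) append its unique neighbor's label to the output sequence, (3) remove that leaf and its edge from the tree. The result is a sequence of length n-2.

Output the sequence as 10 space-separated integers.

Step 1: leaves = {2,3,4,6,9}. Remove smallest leaf 2, emit neighbor 7.
Step 2: leaves = {3,4,6,7,9}. Remove smallest leaf 3, emit neighbor 8.
Step 3: leaves = {4,6,7,9}. Remove smallest leaf 4, emit neighbor 10.
Step 4: leaves = {6,7,9,10}. Remove smallest leaf 6, emit neighbor 8.
Step 5: leaves = {7,9,10}. Remove smallest leaf 7, emit neighbor 11.
Step 6: leaves = {9,10}. Remove smallest leaf 9, emit neighbor 1.
Step 7: leaves = {1,10}. Remove smallest leaf 1, emit neighbor 8.
Step 8: leaves = {8,10}. Remove smallest leaf 8, emit neighbor 5.
Step 9: leaves = {5,10}. Remove smallest leaf 5, emit neighbor 11.
Step 10: leaves = {10,11}. Remove smallest leaf 10, emit neighbor 12.
Done: 2 vertices remain (11, 12). Sequence = [7 8 10 8 11 1 8 5 11 12]

Answer: 7 8 10 8 11 1 8 5 11 12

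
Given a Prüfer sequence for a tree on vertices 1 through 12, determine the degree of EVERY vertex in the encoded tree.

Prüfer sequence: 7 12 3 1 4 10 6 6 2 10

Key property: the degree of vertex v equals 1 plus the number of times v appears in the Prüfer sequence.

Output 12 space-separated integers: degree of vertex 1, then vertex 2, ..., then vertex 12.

Answer: 2 2 2 2 1 3 2 1 1 3 1 2

Derivation:
p_1 = 7: count[7] becomes 1
p_2 = 12: count[12] becomes 1
p_3 = 3: count[3] becomes 1
p_4 = 1: count[1] becomes 1
p_5 = 4: count[4] becomes 1
p_6 = 10: count[10] becomes 1
p_7 = 6: count[6] becomes 1
p_8 = 6: count[6] becomes 2
p_9 = 2: count[2] becomes 1
p_10 = 10: count[10] becomes 2
Degrees (1 + count): deg[1]=1+1=2, deg[2]=1+1=2, deg[3]=1+1=2, deg[4]=1+1=2, deg[5]=1+0=1, deg[6]=1+2=3, deg[7]=1+1=2, deg[8]=1+0=1, deg[9]=1+0=1, deg[10]=1+2=3, deg[11]=1+0=1, deg[12]=1+1=2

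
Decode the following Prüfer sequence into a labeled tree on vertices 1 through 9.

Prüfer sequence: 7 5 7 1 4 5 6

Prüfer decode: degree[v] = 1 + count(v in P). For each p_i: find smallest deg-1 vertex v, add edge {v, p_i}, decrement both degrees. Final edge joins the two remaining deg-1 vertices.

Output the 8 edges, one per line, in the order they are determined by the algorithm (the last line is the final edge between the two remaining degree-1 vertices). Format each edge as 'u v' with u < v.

Answer: 2 7
3 5
7 8
1 7
1 4
4 5
5 6
6 9

Derivation:
Initial degrees: {1:2, 2:1, 3:1, 4:2, 5:3, 6:2, 7:3, 8:1, 9:1}
Step 1: smallest deg-1 vertex = 2, p_1 = 7. Add edge {2,7}. Now deg[2]=0, deg[7]=2.
Step 2: smallest deg-1 vertex = 3, p_2 = 5. Add edge {3,5}. Now deg[3]=0, deg[5]=2.
Step 3: smallest deg-1 vertex = 8, p_3 = 7. Add edge {7,8}. Now deg[8]=0, deg[7]=1.
Step 4: smallest deg-1 vertex = 7, p_4 = 1. Add edge {1,7}. Now deg[7]=0, deg[1]=1.
Step 5: smallest deg-1 vertex = 1, p_5 = 4. Add edge {1,4}. Now deg[1]=0, deg[4]=1.
Step 6: smallest deg-1 vertex = 4, p_6 = 5. Add edge {4,5}. Now deg[4]=0, deg[5]=1.
Step 7: smallest deg-1 vertex = 5, p_7 = 6. Add edge {5,6}. Now deg[5]=0, deg[6]=1.
Final: two remaining deg-1 vertices are 6, 9. Add edge {6,9}.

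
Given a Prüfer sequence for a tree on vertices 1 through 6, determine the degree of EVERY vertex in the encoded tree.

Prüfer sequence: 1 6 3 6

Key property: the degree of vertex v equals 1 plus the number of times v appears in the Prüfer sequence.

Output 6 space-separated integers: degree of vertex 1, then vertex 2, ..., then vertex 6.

Answer: 2 1 2 1 1 3

Derivation:
p_1 = 1: count[1] becomes 1
p_2 = 6: count[6] becomes 1
p_3 = 3: count[3] becomes 1
p_4 = 6: count[6] becomes 2
Degrees (1 + count): deg[1]=1+1=2, deg[2]=1+0=1, deg[3]=1+1=2, deg[4]=1+0=1, deg[5]=1+0=1, deg[6]=1+2=3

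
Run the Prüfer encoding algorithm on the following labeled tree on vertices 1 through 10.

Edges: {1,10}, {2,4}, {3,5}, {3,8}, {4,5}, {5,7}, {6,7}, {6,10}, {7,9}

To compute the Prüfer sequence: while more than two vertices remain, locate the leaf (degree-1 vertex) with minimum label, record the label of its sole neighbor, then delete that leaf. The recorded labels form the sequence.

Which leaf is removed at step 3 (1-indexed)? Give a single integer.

Answer: 4

Derivation:
Step 1: current leaves = {1,2,8,9}. Remove leaf 1 (neighbor: 10).
Step 2: current leaves = {2,8,9,10}. Remove leaf 2 (neighbor: 4).
Step 3: current leaves = {4,8,9,10}. Remove leaf 4 (neighbor: 5).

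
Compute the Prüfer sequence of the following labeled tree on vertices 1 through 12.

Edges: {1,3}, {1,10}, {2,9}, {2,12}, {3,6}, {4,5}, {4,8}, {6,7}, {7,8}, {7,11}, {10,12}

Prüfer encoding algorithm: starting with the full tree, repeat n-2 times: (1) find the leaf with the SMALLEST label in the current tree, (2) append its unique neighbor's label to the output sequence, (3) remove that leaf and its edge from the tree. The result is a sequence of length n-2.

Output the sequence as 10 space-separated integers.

Step 1: leaves = {5,9,11}. Remove smallest leaf 5, emit neighbor 4.
Step 2: leaves = {4,9,11}. Remove smallest leaf 4, emit neighbor 8.
Step 3: leaves = {8,9,11}. Remove smallest leaf 8, emit neighbor 7.
Step 4: leaves = {9,11}. Remove smallest leaf 9, emit neighbor 2.
Step 5: leaves = {2,11}. Remove smallest leaf 2, emit neighbor 12.
Step 6: leaves = {11,12}. Remove smallest leaf 11, emit neighbor 7.
Step 7: leaves = {7,12}. Remove smallest leaf 7, emit neighbor 6.
Step 8: leaves = {6,12}. Remove smallest leaf 6, emit neighbor 3.
Step 9: leaves = {3,12}. Remove smallest leaf 3, emit neighbor 1.
Step 10: leaves = {1,12}. Remove smallest leaf 1, emit neighbor 10.
Done: 2 vertices remain (10, 12). Sequence = [4 8 7 2 12 7 6 3 1 10]

Answer: 4 8 7 2 12 7 6 3 1 10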